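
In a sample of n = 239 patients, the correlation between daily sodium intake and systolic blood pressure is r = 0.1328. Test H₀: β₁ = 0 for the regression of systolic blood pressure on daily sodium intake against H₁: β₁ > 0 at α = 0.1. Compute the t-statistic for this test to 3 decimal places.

t = r·√(n − 2)/√(1 − r²) = 0.1328·√237/√0.982364 = 2.063.
df = n − 2 = 237.
One-sided p ≈ 0.0201, which is < 0.1, so reject H₀.
There is evidence of a linear association between daily sodium intake and systolic blood pressure.

t = 2.063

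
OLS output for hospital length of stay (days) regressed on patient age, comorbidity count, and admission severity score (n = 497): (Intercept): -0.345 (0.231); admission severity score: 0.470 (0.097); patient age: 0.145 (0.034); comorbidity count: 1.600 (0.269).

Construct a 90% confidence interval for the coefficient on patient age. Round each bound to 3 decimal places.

(0.089, 0.201)

Read off: b = 0.145, SE = 0.034 for patient age.
df = n − k − 1 = 497 − 3 − 1 = 493.
t* = t_{0.05, 493} = 1.64795.
Margin = t* × SE = 1.64795 × 0.034 = 0.05603.
CI: 0.145 ± 0.05603 → (0.089, 0.201).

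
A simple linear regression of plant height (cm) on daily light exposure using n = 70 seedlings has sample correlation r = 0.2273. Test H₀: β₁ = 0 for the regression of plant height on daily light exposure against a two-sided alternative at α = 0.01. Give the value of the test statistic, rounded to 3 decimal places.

t = r·√(n − 2)/√(1 − r²) = 0.2273·√68/√0.948335 = 1.925.
df = n − 2 = 68.
Two-sided p ≈ 0.0584, which is ≥ 0.01, so fail to reject H₀.
The data do not give significant evidence of a linear association between daily light exposure and plant height.

t = 1.925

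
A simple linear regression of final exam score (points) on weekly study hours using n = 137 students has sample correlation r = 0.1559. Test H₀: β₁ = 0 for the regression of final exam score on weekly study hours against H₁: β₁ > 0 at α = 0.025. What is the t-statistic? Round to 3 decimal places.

t = 1.834

t = r·√(n − 2)/√(1 − r²) = 0.1559·√135/√0.975695 = 1.834.
df = n − 2 = 135.
One-sided p ≈ 0.0344, which is ≥ 0.025, so fail to reject H₀.
The data do not give significant evidence of a linear association between weekly study hours and final exam score.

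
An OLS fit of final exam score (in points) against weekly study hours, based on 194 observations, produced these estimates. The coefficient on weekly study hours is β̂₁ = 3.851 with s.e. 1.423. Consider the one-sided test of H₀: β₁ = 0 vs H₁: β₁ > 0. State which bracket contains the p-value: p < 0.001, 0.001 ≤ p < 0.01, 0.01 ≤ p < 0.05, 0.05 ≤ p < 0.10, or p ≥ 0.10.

t = 3.851 / 1.423 = 2.706.
df = n − 2 = 194 − 2 = 192.
One-sided p = P(T_{192} > t) ≈ 0.0037.
So 0.001 ≤ p < 0.01.

0.001 ≤ p < 0.01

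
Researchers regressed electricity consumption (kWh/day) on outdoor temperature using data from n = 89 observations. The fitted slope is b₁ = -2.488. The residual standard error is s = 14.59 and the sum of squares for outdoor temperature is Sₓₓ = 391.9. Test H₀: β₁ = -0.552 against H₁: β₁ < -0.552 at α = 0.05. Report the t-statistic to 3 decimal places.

SE(b₁) = s/√Sₓₓ = 14.59/√391.9 = 0.737.
t = (-2.488 − (-0.552)) / 0.737 = -2.627.
df = n − 2 = 87.
One-sided p ≈ 0.0051, which is < 0.05, so reject H₀.
There is evidence that the true slope on outdoor temperature is below -0.552 kWh/day per unit.

t = -2.627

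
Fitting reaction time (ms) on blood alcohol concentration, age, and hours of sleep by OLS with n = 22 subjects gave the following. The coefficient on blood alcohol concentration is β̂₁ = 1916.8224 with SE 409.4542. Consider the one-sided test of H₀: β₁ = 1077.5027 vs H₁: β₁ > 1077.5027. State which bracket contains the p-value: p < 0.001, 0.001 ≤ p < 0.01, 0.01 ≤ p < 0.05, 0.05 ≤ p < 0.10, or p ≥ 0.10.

0.01 ≤ p < 0.05

t = (1916.8224 − 1077.5027) / 409.4542 = 2.050.
df = n − k − 1 = 22 − 3 − 1 = 18.
One-sided p = P(T_{18} > t) ≈ 0.0276.
So 0.01 ≤ p < 0.05.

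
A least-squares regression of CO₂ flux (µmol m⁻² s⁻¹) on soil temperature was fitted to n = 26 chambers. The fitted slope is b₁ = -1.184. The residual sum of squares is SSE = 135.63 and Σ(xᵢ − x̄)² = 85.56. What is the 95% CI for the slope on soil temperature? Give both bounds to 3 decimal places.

MSE = SSE/(n − 2) = 135.63/24 = 5.65125.
SE(b₁) = √(MSE/Sₓₓ) = √(5.65125/85.56) = 0.257002.
df = n − 2 = 24.
t* = t_{0.025, 24} = 2.063899.
Margin = t* × SE = 2.063899 × 0.257002 = 0.53043.
CI: -1.184 ± 0.53043 → (-1.714, -0.654).
With 95% confidence, each one-unit increase in soil temperature is associated with a change of between -1.714 and -0.654 µmol m⁻² s⁻¹ in CO₂ flux.

(-1.714, -0.654)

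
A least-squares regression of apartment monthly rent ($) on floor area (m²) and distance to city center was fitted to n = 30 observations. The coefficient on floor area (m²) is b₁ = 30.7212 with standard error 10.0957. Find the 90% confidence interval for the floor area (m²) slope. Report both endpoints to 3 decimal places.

(13.525, 47.917)

df = n − k − 1 = 30 − 2 − 1 = 27.
t* = t_{0.05, 27} = 1.703288.
Margin = t* × SE = 1.703288 × 10.0957 = 17.19589.
CI: 30.7212 ± 17.19589 → (13.525, 47.917).
With 90% confidence, each one-unit increase in floor area (m²) is associated with a change of between 13.525 and 47.917 $ in apartment monthly rent, holding the other predictors fixed.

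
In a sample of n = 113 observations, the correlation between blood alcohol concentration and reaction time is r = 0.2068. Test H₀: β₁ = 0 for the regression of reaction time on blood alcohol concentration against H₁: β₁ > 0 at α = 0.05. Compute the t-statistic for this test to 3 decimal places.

t = 2.227

t = r·√(n − 2)/√(1 − r²) = 0.2068·√111/√0.957234 = 2.227.
df = n − 2 = 111.
One-sided p ≈ 0.0140, which is < 0.05, so reject H₀.
There is evidence of a linear association between blood alcohol concentration and reaction time.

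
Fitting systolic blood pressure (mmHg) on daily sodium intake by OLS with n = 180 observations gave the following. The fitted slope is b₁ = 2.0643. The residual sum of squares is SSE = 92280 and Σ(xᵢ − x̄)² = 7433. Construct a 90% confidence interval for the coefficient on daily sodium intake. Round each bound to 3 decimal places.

(1.628, 2.501)

MSE = SSE/(n − 2) = 92280/178 = 518.427.
SE(b₁) = √(MSE/Sₓₓ) = √(518.427/7433) = 0.264096.
df = n − 2 = 178.
t* = t_{0.05, 178} = 1.653459.
Margin = t* × SE = 1.653459 × 0.264096 = 0.43667.
CI: 2.0643 ± 0.43667 → (1.628, 2.501).
With 90% confidence, each one-unit increase in daily sodium intake is associated with a change of between 1.628 and 2.501 mmHg in systolic blood pressure.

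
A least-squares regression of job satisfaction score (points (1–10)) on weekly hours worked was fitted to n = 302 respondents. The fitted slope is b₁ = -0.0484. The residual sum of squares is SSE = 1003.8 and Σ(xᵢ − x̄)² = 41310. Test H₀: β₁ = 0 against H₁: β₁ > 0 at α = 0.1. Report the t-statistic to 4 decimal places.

MSE = SSE/(n − 2) = 1003.8/300 = 3.346.
SE(b₁) = √(MSE/Sₓₓ) = √(3.346/41310) = 0.00899985.
t = -0.0484 / 0.00899985 = -5.3779.
df = n − 2 = 300.
One-sided p ≈ 1.0000, which is ≥ 0.1, so fail to reject H₀.
The data do not give significant evidence that the true slope on weekly hours worked is positive.

t = -5.3779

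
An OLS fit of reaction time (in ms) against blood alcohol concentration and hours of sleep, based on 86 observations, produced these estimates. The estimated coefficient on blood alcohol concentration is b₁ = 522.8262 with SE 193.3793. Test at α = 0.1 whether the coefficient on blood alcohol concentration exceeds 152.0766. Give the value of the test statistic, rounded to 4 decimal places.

t = 1.9172

H₀: β₁ = 152.0766 vs H₁: β₁ > 152.0766.
t = (b₁ − β₁⁰)/SE = (522.8262 − 152.0766) / 193.3793 = 1.9172.
df = n − k − 1 = 86 − 2 − 1 = 83.
One-sided p ≈ 0.0293, which is < 0.1, so reject H₀.
There is evidence that the true slope on blood alcohol concentration exceeds 152.0766 ms per unit, holding the other predictors fixed.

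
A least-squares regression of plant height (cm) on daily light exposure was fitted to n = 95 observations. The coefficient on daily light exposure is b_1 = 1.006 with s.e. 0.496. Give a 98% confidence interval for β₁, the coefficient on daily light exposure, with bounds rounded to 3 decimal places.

df = n − 2 = 95 − 2 = 93.
t* = t_{0.01, 93} = 2.367115.
Margin = t* × SE = 2.367115 × 0.496 = 1.17409.
CI: 1.006 ± 1.17409 → (-0.168, 2.180).
With 98% confidence, each one-unit increase in daily light exposure is associated with a change of between -0.168 and 2.180 cm in plant height.

(-0.168, 2.180)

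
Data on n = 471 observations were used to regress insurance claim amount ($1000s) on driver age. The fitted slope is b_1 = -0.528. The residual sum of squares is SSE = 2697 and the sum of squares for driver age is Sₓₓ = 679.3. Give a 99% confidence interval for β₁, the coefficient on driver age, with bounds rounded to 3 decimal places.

(-0.766, -0.290)

MSE = SSE/(n − 2) = 2697/469 = 5.75053.
SE(b_1) = √(MSE/Sₓₓ) = √(5.75053/679.3) = 0.0920075.
df = n − 2 = 469.
t* = t_{0.005, 469} = 2.586353.
Margin = t* × SE = 2.586353 × 0.0920075 = 0.23796.
CI: -0.528 ± 0.23796 → (-0.766, -0.290).
With 99% confidence, each one-unit increase in driver age is associated with a change of between -0.766 and -0.290 $1000s in insurance claim amount.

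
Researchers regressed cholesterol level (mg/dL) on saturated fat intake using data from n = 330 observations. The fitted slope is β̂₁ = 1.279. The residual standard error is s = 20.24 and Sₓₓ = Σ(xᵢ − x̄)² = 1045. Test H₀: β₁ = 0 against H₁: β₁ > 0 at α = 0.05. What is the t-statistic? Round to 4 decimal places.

SE(β̂₁) = s/√Sₓₓ = 20.24/√1045 = 0.626112.
t = 1.279 / 0.626112 = 2.0428.
df = n − 2 = 328.
One-sided p ≈ 0.0209, which is < 0.05, so reject H₀.
There is evidence that the true slope on saturated fat intake is positive.

t = 2.0428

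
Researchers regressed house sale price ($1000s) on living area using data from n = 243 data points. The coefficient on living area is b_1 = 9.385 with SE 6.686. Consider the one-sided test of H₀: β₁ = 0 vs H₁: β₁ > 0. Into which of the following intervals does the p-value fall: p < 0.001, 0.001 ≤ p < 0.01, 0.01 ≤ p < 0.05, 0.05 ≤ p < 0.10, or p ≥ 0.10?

0.05 ≤ p < 0.10

t = 9.385 / 6.686 = 1.404.
df = n − 2 = 243 − 2 = 241.
One-sided p = P(T_{241} > t) ≈ 0.0809.
So 0.05 ≤ p < 0.10.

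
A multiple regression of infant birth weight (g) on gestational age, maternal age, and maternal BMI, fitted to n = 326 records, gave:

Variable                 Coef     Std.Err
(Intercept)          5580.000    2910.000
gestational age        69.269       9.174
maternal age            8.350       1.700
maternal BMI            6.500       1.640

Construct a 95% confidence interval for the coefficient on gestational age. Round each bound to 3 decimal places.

(51.220, 87.318)

Read off: b = 69.269, SE = 9.174 for gestational age.
df = n − k − 1 = 326 − 3 − 1 = 322.
t* = t_{0.025, 322} = 1.967359.
Margin = t* × SE = 1.967359 × 9.174 = 18.04855.
CI: 69.269 ± 18.04855 → (51.220, 87.318).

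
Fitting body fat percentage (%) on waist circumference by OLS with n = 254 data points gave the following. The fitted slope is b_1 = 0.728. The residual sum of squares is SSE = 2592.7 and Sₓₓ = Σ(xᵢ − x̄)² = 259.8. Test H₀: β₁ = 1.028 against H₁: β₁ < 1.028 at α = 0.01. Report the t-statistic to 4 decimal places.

t = -1.5075

MSE = SSE/(n − 2) = 2592.7/252 = 10.2885.
SE(b_1) = √(MSE/Sₓₓ) = √(10.2885/259.8) = 0.199001.
t = (0.728 − 1.028) / 0.199001 = -1.5075.
df = n − 2 = 252.
One-sided p ≈ 0.0665, which is ≥ 0.01, so fail to reject H₀.
The data do not give significant evidence that the true slope on waist circumference is below 1.028 % per unit.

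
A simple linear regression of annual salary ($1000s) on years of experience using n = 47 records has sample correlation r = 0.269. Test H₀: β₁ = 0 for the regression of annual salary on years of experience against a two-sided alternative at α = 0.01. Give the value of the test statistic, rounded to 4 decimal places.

t = 1.8736

t = r·√(n − 2)/√(1 − r²) = 0.269·√45/√0.927639 = 1.8736.
df = n − 2 = 45.
Two-sided p ≈ 0.0675, which is ≥ 0.01, so fail to reject H₀.
The data do not give significant evidence of a linear association between years of experience and annual salary.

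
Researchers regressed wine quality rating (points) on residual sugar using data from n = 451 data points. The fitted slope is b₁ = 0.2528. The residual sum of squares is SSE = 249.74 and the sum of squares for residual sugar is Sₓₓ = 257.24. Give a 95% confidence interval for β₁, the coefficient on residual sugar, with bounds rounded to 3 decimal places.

(0.161, 0.344)

MSE = SSE/(n − 2) = 249.74/449 = 0.556214.
SE(b₁) = √(MSE/Sₓₓ) = √(0.556214/257.24) = 0.0464999.
df = n − 2 = 449.
t* = t_{0.025, 449} = 1.965261.
Margin = t* × SE = 1.965261 × 0.0464999 = 0.09138.
CI: 0.2528 ± 0.09138 → (0.161, 0.344).
With 95% confidence, each one-unit increase in residual sugar is associated with a change of between 0.161 and 0.344 points in wine quality rating.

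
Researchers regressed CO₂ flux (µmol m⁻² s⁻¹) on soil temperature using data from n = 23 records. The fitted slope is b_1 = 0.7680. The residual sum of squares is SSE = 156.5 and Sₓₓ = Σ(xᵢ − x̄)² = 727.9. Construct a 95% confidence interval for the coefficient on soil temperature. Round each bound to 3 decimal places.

(0.558, 0.978)

MSE = SSE/(n − 2) = 156.5/21 = 7.45238.
SE(b_1) = √(MSE/Sₓₓ) = √(7.45238/727.9) = 0.101184.
df = n − 2 = 21.
t* = t_{0.025, 21} = 2.079614.
Margin = t* × SE = 2.079614 × 0.101184 = 0.21042.
CI: 0.7680 ± 0.21042 → (0.558, 0.978).
With 95% confidence, each one-unit increase in soil temperature is associated with a change of between 0.558 and 0.978 µmol m⁻² s⁻¹ in CO₂ flux.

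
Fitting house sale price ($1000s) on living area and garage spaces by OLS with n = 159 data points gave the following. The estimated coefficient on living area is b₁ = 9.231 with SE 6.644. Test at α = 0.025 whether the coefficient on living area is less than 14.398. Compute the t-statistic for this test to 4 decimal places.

H₀: β₁ = 14.398 vs H₁: β₁ < 14.398.
t = (b₁ − β₁⁰)/SE = (9.231 − 14.398) / 6.644 = -0.7777.
df = n − k − 1 = 159 − 2 − 1 = 156.
One-sided p ≈ 0.2190, which is ≥ 0.025, so fail to reject H₀.
The data do not give significant evidence that the true slope on living area is below 14.398 $1000s per unit, holding the other predictors fixed.

t = -0.7777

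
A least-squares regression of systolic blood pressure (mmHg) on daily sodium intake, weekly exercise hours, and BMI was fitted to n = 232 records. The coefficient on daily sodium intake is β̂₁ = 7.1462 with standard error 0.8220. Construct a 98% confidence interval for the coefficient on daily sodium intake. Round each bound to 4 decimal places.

(5.2204, 9.0720)

df = n − k − 1 = 232 − 3 − 1 = 228.
t* = t_{0.01, 228} = 2.342814.
Margin = t* × SE = 2.342814 × 0.8220 = 1.925793.
CI: 7.1462 ± 1.925793 → (5.2204, 9.0720).
With 98% confidence, each one-unit increase in daily sodium intake is associated with a change of between 5.2204 and 9.0720 mmHg in systolic blood pressure, holding the other predictors fixed.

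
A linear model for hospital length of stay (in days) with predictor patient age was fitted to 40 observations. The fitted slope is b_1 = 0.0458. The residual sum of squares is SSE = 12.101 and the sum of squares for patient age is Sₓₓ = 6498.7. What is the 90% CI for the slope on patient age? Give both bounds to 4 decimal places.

MSE = SSE/(n − 2) = 12.101/38 = 0.318447.
SE(b_1) = √(MSE/Sₓₓ) = √(0.318447/6498.7) = 0.00700012.
df = n − 2 = 38.
t* = t_{0.05, 38} = 1.685954.
Margin = t* × SE = 1.685954 × 0.00700012 = 0.011802.
CI: 0.0458 ± 0.011802 → (0.0340, 0.0576).
With 90% confidence, each one-unit increase in patient age is associated with a change of between 0.0340 and 0.0576 days in hospital length of stay.

(0.0340, 0.0576)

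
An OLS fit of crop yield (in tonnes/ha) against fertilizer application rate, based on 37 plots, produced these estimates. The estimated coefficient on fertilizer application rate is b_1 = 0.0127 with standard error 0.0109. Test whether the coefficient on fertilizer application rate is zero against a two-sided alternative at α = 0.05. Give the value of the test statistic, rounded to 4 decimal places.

H₀: β₁ = 0 vs H₁: β₁ ≠ 0.
t = (b_1 − β₁⁰)/SE = 0.0127 / 0.0109 = 1.1651.
df = n − 2 = 37 − 2 = 35.
Two-sided p ≈ 0.2518, which is ≥ 0.05, so fail to reject H₀.
The data do not give significant evidence of an association between fertilizer application rate and crop yield.

t = 1.1651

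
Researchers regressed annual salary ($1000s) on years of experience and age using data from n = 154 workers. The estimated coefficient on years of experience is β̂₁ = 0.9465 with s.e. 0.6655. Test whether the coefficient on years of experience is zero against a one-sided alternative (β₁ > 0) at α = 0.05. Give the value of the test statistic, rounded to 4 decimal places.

H₀: β₁ = 0 vs H₁: β₁ > 0.
t = (β̂₁ − β₁⁰)/SE = 0.9465 / 0.6655 = 1.4222.
df = n − k − 1 = 154 − 2 − 1 = 151.
One-sided p ≈ 0.0785, which is ≥ 0.05, so fail to reject H₀.
The data do not give significant evidence that the true slope on years of experience is positive, holding the other predictors fixed.

t = 1.4222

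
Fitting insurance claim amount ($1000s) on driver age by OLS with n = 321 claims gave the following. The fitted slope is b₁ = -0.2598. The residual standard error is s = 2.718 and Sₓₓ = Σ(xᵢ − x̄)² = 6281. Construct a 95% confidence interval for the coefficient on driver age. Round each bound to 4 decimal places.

SE(b₁) = s/√Sₓₓ = 2.718/√6281 = 0.0342953.
df = n − 2 = 319.
t* = t_{0.025, 319} = 1.967428.
Margin = t* × SE = 1.967428 × 0.0342953 = 0.067474.
CI: -0.2598 ± 0.067474 → (-0.3273, -0.1923).
With 95% confidence, each one-unit increase in driver age is associated with a change of between -0.3273 and -0.1923 $1000s in insurance claim amount.

(-0.3273, -0.1923)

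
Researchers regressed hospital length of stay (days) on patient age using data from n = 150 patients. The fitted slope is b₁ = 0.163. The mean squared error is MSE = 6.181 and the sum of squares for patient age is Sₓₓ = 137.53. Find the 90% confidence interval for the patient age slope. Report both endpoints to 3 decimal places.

SE(b₁) = √(MSE/Sₓₓ) = √(6.181/137.53) = 0.211997.
df = n − 2 = 148.
t* = t_{0.05, 148} = 1.655215.
Margin = t* × SE = 1.655215 × 0.211997 = 0.35090.
CI: 0.163 ± 0.35090 → (-0.188, 0.514).
With 90% confidence, each one-unit increase in patient age is associated with a change of between -0.188 and 0.514 days in hospital length of stay.

(-0.188, 0.514)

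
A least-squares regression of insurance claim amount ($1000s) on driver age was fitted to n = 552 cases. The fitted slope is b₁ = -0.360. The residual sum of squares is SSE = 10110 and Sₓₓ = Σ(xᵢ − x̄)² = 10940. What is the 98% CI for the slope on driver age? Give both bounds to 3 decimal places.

(-0.456, -0.264)

MSE = SSE/(n − 2) = 10110/550 = 18.3818.
SE(b₁) = √(MSE/Sₓₓ) = √(18.3818/10940) = 0.0409907.
df = n − 2 = 550.
t* = t_{0.01, 550} = 2.333147.
Margin = t* × SE = 2.333147 × 0.0409907 = 0.09564.
CI: -0.360 ± 0.09564 → (-0.456, -0.264).
With 98% confidence, each one-unit increase in driver age is associated with a change of between -0.456 and -0.264 $1000s in insurance claim amount.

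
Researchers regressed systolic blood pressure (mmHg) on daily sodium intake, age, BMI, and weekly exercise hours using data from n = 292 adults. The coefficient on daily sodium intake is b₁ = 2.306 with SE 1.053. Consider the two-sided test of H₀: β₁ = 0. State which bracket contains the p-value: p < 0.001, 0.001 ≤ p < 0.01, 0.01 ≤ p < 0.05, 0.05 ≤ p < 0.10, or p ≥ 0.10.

t = 2.306 / 1.053 = 2.190.
df = n − k − 1 = 292 − 4 − 1 = 287.
Two-sided p = 2·P(T_{287} > |t|) ≈ 0.0293.
So 0.01 ≤ p < 0.05.

0.01 ≤ p < 0.05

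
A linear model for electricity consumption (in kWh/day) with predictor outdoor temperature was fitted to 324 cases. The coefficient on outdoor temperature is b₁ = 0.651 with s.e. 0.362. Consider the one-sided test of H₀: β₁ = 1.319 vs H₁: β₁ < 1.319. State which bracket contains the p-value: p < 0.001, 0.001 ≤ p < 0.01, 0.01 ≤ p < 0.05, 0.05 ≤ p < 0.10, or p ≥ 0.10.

t = (0.651 − 1.319) / 0.362 = -1.845.
df = n − 2 = 324 − 2 = 322.
One-sided p = P(T_{322} < t) ≈ 0.0330.
So 0.01 ≤ p < 0.05.

0.01 ≤ p < 0.05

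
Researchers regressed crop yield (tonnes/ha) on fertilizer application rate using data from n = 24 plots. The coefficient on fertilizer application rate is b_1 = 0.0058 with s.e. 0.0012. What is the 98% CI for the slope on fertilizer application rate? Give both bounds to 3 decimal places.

(0.003, 0.009)

df = n − 2 = 24 − 2 = 22.
t* = t_{0.01, 22} = 2.508325.
Margin = t* × SE = 2.508325 × 0.0012 = 0.00301.
CI: 0.0058 ± 0.00301 → (0.003, 0.009).
With 98% confidence, each one-unit increase in fertilizer application rate is associated with a change of between 0.003 and 0.009 tonnes/ha in crop yield.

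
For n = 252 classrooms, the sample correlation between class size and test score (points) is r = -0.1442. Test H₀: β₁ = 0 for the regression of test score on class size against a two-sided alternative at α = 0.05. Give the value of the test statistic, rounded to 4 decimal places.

t = -2.3041

t = r·√(n − 2)/√(1 − r²) = -0.1442·√250/√0.979206 = -2.3041.
df = n − 2 = 250.
Two-sided p ≈ 0.0220, which is < 0.05, so reject H₀.
There is evidence of a linear association between class size and test score.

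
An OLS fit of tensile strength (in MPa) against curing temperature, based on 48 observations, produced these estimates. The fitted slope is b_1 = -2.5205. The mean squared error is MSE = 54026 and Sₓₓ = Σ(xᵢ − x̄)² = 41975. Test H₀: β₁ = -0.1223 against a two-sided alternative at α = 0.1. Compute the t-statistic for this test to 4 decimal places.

SE(b_1) = √(MSE/Sₓₓ) = √(54026/41975) = 1.1345.
t = (-2.5205 − (-0.1223)) / 1.1345 = -2.1139.
df = n − 2 = 46.
Two-sided p ≈ 0.0400, which is < 0.1, so reject H₀.
There is evidence that the true slope on curing temperature differs from -0.1223 MPa per unit.

t = -2.1139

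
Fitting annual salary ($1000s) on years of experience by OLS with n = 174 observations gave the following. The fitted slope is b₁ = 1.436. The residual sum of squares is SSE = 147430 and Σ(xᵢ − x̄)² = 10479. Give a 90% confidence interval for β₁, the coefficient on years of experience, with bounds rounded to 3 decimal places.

(0.963, 1.909)

MSE = SSE/(n − 2) = 147430/172 = 857.151.
SE(b₁) = √(MSE/Sₓₓ) = √(857.151/10479) = 0.286002.
df = n − 2 = 172.
t* = t_{0.05, 172} = 1.653761.
Margin = t* × SE = 1.653761 × 0.286002 = 0.47298.
CI: 1.436 ± 0.47298 → (0.963, 1.909).
With 90% confidence, each one-unit increase in years of experience is associated with a change of between 0.963 and 1.909 $1000s in annual salary.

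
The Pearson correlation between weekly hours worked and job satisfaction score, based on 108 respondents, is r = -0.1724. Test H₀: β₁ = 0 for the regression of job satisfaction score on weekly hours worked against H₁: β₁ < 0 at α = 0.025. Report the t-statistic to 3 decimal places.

t = r·√(n − 2)/√(1 − r²) = -0.1724·√106/√0.970278 = -1.802.
df = n − 2 = 106.
One-sided p ≈ 0.0372, which is ≥ 0.025, so fail to reject H₀.
The data do not give significant evidence of a linear association between weekly hours worked and job satisfaction score.

t = -1.802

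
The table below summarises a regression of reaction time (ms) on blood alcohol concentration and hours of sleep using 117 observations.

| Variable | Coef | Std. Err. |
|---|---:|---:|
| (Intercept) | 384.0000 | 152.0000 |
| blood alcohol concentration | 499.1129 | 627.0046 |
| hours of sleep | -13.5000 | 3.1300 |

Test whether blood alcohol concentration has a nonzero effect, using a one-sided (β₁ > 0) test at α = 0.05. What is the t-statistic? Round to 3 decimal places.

t = 0.796

Read off: b = 499.1129, SE = 627.0046 for blood alcohol concentration.
H₀: β₁ = 0 vs H₁: β₁ > 0.
t = 499.1129 / 627.0046 = 0.796.
df = n − k − 1 = 117 − 2 − 1 = 114.
One-sided p ≈ 0.2138, which is ≥ 0.05, so fail to reject H₀.
The data do not give significant evidence that the true slope on blood alcohol concentration is positive, holding the other predictors fixed.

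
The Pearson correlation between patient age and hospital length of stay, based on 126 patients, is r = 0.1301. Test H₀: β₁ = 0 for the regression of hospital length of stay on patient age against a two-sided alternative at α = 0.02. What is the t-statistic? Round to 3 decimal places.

t = 1.461

t = r·√(n − 2)/√(1 − r²) = 0.1301·√124/√0.983074 = 1.461.
df = n − 2 = 124.
Two-sided p ≈ 0.1465, which is ≥ 0.02, so fail to reject H₀.
The data do not give significant evidence of a linear association between patient age and hospital length of stay.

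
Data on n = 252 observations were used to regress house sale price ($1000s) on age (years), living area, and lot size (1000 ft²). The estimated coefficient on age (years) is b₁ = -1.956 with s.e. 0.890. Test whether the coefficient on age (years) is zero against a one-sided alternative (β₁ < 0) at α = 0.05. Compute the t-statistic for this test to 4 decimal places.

H₀: β₁ = 0 vs H₁: β₁ < 0.
t = (b₁ − β₁⁰)/SE = -1.956 / 0.890 = -2.1978.
df = n − k − 1 = 252 − 3 − 1 = 248.
One-sided p ≈ 0.0144, which is < 0.05, so reject H₀.
There is evidence that the true slope on age (years) is negative, holding the other predictors fixed.

t = -2.1978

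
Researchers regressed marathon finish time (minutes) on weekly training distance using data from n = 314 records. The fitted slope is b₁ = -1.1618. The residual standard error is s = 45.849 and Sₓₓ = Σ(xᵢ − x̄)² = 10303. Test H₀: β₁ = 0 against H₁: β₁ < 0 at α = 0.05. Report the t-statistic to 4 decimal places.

t = -2.5721

SE(b₁) = s/√Sₓₓ = 45.849/√10303 = 0.451698.
t = -1.1618 / 0.451698 = -2.5721.
df = n − 2 = 312.
One-sided p ≈ 0.0053, which is < 0.05, so reject H₀.
There is evidence that the true slope on weekly training distance is negative.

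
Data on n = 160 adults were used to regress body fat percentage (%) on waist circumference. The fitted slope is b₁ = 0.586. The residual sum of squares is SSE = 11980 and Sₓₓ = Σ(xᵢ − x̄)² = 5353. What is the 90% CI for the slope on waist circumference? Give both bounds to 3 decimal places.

(0.389, 0.783)

MSE = SSE/(n − 2) = 11980/158 = 75.8228.
SE(b₁) = √(MSE/Sₓₓ) = √(75.8228/5353) = 0.119015.
df = n − 2 = 158.
t* = t_{0.05, 158} = 1.654555.
Margin = t* × SE = 1.654555 × 0.119015 = 0.19692.
CI: 0.586 ± 0.19692 → (0.389, 0.783).
With 90% confidence, each one-unit increase in waist circumference is associated with a change of between 0.389 and 0.783 % in body fat percentage.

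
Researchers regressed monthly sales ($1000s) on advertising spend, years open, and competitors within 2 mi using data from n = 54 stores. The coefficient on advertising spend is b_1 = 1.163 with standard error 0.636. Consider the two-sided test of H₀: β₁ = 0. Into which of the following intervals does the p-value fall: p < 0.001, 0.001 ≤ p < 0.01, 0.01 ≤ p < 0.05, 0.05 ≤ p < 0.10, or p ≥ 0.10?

t = 1.163 / 0.636 = 1.829.
df = n − k − 1 = 54 − 3 − 1 = 50.
Two-sided p = 2·P(T_{50} > |t|) ≈ 0.0734.
So 0.05 ≤ p < 0.10.

0.05 ≤ p < 0.10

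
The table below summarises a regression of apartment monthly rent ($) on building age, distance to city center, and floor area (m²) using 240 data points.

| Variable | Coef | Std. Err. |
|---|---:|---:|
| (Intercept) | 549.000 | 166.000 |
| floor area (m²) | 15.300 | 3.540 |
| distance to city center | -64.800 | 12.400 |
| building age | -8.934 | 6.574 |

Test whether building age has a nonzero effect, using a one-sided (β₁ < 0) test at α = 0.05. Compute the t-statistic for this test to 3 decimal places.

t = -1.359

Read off: b = -8.934, SE = 6.574 for building age.
H₀: β₁ = 0 vs H₁: β₁ < 0.
t = -8.934 / 6.574 = -1.359.
df = n − k − 1 = 240 − 3 − 1 = 236.
One-sided p ≈ 0.0877, which is ≥ 0.05, so fail to reject H₀.
The data do not give significant evidence that the true slope on building age is negative, holding the other predictors fixed.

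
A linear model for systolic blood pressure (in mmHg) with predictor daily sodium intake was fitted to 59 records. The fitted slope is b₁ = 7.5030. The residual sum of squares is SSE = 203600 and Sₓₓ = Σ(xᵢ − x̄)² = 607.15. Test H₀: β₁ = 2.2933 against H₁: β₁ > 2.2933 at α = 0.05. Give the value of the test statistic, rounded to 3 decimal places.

t = 2.148

MSE = SSE/(n − 2) = 203600/57 = 3571.93.
SE(b₁) = √(MSE/Sₓₓ) = √(3571.93/607.15) = 2.42551.
t = (7.5030 − 2.2933) / 2.42551 = 2.148.
df = n − 2 = 57.
One-sided p ≈ 0.0180, which is < 0.05, so reject H₀.
There is evidence that the true slope on daily sodium intake exceeds 2.2933 mmHg per unit.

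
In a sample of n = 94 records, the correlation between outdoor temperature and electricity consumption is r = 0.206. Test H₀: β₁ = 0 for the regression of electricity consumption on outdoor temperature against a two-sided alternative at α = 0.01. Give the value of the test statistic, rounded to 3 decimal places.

t = r·√(n − 2)/√(1 − r²) = 0.206·√92/√0.957564 = 2.019.
df = n − 2 = 92.
Two-sided p ≈ 0.0464, which is ≥ 0.01, so fail to reject H₀.
The data do not give significant evidence of a linear association between outdoor temperature and electricity consumption.

t = 2.019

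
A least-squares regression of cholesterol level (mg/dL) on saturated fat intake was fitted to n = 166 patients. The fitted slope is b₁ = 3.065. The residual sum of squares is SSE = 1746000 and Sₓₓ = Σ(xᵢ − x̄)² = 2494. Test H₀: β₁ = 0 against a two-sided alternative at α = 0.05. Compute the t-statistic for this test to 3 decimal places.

t = 1.483

MSE = SSE/(n − 2) = 1746000/164 = 10646.3.
SE(b₁) = √(MSE/Sₓₓ) = √(10646.3/2494) = 2.0661.
t = 3.065 / 2.0661 = 1.483.
df = n − 2 = 164.
Two-sided p ≈ 0.1399, which is ≥ 0.05, so fail to reject H₀.
The data do not give significant evidence of an association between saturated fat intake and cholesterol level.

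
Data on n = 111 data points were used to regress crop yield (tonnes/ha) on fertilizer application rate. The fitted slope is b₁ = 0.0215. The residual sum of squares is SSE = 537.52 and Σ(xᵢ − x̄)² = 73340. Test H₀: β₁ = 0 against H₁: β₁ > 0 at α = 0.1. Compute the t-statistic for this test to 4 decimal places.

t = 2.6220

MSE = SSE/(n − 2) = 537.52/109 = 4.93138.
SE(b₁) = √(MSE/Sₓₓ) = √(4.93138/73340) = 0.0082.
t = 0.0215 / 0.0082 = 2.6220.
df = n − 2 = 109.
One-sided p ≈ 0.0050, which is < 0.1, so reject H₀.
There is evidence that the true slope on fertilizer application rate is positive.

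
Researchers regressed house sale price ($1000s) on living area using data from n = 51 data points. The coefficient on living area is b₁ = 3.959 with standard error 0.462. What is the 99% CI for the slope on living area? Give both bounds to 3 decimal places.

df = n − 2 = 51 − 2 = 49.
t* = t_{0.005, 49} = 2.679952.
Margin = t* × SE = 2.679952 × 0.462 = 1.23814.
CI: 3.959 ± 1.23814 → (2.721, 5.197).
With 99% confidence, each one-unit increase in living area is associated with a change of between 2.721 and 5.197 $1000s in house sale price.

(2.721, 5.197)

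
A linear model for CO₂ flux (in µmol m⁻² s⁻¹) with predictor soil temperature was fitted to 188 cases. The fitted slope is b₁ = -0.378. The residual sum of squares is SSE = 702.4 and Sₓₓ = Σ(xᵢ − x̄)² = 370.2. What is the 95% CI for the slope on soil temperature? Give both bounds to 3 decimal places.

(-0.577, -0.179)

MSE = SSE/(n − 2) = 702.4/186 = 3.77634.
SE(b₁) = √(MSE/Sₓₓ) = √(3.77634/370.2) = 0.100999.
df = n − 2 = 186.
t* = t_{0.025, 186} = 1.9728.
Margin = t* × SE = 1.9728 × 0.100999 = 0.19925.
CI: -0.378 ± 0.19925 → (-0.577, -0.179).
With 95% confidence, each one-unit increase in soil temperature is associated with a change of between -0.577 and -0.179 µmol m⁻² s⁻¹ in CO₂ flux.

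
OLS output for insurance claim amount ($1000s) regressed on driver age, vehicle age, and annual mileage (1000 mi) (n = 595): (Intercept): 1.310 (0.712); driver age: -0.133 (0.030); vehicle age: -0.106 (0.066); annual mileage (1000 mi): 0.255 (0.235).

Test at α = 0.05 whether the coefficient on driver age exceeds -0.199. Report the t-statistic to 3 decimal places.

Read off: b = -0.133, SE = 0.030 for driver age.
H₀: β₁ = -0.199 vs H₁: β₁ > -0.199.
t = (-0.133 − (-0.199)) / 0.030 = 2.200.
df = n − k − 1 = 595 − 3 − 1 = 591.
One-sided p ≈ 0.0141, which is < 0.05, so reject H₀.
There is evidence that the true slope on driver age exceeds -0.199 $1000s per unit, holding the other predictors fixed.

t = 2.200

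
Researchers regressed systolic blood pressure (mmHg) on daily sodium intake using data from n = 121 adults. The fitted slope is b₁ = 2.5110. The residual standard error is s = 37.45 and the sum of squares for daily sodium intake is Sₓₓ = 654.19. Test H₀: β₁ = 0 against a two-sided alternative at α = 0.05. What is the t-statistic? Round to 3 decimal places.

SE(b₁) = s/√Sₓₓ = 37.45/√654.19 = 1.4642.
t = 2.5110 / 1.4642 = 1.715.
df = n − 2 = 119.
Two-sided p ≈ 0.0890, which is ≥ 0.05, so fail to reject H₀.
The data do not give significant evidence of an association between daily sodium intake and systolic blood pressure.

t = 1.715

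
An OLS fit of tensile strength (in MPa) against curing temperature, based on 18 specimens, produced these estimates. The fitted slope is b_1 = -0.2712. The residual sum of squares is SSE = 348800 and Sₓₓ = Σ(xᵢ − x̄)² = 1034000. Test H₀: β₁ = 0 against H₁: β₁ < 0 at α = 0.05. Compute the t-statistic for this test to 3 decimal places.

MSE = SSE/(n − 2) = 348800/16 = 21800.
SE(b_1) = √(MSE/Sₓₓ) = √(21800/1034000) = 0.1452.
t = -0.2712 / 0.1452 = -1.868.
df = n − 2 = 16.
One-sided p ≈ 0.0401, which is < 0.05, so reject H₀.
There is evidence that the true slope on curing temperature is negative.

t = -1.868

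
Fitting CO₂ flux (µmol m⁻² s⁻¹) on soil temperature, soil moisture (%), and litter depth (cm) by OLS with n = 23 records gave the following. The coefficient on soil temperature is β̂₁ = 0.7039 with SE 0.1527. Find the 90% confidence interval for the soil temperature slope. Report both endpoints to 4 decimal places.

df = n − k − 1 = 23 − 3 − 1 = 19.
t* = t_{0.05, 19} = 1.729133.
Margin = t* × SE = 1.729133 × 0.1527 = 0.264039.
CI: 0.7039 ± 0.264039 → (0.4399, 0.9679).
With 90% confidence, each one-unit increase in soil temperature is associated with a change of between 0.4399 and 0.9679 µmol m⁻² s⁻¹ in CO₂ flux, holding the other predictors fixed.

(0.4399, 0.9679)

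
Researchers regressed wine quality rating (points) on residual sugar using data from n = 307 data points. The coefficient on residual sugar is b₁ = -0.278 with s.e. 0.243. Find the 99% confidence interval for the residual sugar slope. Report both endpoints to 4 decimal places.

df = n − 2 = 307 − 2 = 305.
t* = t_{0.005, 305} = 2.592045.
Margin = t* × SE = 2.592045 × 0.243 = 0.629867.
CI: -0.278 ± 0.629867 → (-0.9079, 0.3519).
With 99% confidence, each one-unit increase in residual sugar is associated with a change of between -0.9079 and 0.3519 points in wine quality rating.

(-0.9079, 0.3519)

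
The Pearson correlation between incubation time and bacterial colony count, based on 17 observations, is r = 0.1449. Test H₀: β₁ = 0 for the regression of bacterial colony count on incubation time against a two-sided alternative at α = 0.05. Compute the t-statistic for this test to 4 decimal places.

t = 0.5672

t = r·√(n − 2)/√(1 − r²) = 0.1449·√15/√0.979004 = 0.5672.
df = n − 2 = 15.
Two-sided p ≈ 0.5790, which is ≥ 0.05, so fail to reject H₀.
The data do not give significant evidence of a linear association between incubation time and bacterial colony count.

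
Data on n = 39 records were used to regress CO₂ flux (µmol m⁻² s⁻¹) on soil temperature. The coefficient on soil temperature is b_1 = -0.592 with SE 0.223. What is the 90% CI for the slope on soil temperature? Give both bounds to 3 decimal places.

df = n − 2 = 39 − 2 = 37.
t* = t_{0.05, 37} = 1.687094.
Margin = t* × SE = 1.687094 × 0.223 = 0.37622.
CI: -0.592 ± 0.37622 → (-0.968, -0.216).
With 90% confidence, each one-unit increase in soil temperature is associated with a change of between -0.968 and -0.216 µmol m⁻² s⁻¹ in CO₂ flux.

(-0.968, -0.216)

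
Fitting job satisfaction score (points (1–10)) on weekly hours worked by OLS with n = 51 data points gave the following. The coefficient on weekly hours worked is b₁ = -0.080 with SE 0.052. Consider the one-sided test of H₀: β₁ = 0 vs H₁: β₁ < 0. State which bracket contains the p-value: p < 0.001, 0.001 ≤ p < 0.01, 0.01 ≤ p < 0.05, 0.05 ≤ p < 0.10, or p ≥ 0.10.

t = -0.080 / 0.052 = -1.538.
df = n − 2 = 51 − 2 = 49.
One-sided p = P(T_{49} < t) ≈ 0.0652.
So 0.05 ≤ p < 0.10.

0.05 ≤ p < 0.10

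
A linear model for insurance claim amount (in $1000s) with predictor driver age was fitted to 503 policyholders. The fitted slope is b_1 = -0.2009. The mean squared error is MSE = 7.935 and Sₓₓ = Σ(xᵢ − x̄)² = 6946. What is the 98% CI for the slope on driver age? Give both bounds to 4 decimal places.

SE(b_1) = √(MSE/Sₓₓ) = √(7.935/6946) = 0.0337992.
df = n − 2 = 501.
t* = t_{0.01, 501} = 2.333814.
Margin = t* × SE = 2.333814 × 0.0337992 = 0.078881.
CI: -0.2009 ± 0.078881 → (-0.2798, -0.1220).
With 98% confidence, each one-unit increase in driver age is associated with a change of between -0.2798 and -0.1220 $1000s in insurance claim amount.

(-0.2798, -0.1220)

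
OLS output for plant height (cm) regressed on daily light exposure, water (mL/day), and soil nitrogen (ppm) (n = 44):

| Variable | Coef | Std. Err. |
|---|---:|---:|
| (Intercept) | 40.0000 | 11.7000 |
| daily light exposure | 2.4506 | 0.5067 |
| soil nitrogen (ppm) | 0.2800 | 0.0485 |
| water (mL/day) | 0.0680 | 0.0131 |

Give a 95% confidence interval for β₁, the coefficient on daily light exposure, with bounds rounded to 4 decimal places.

Read off: b = 2.4506, SE = 0.5067 for daily light exposure.
df = n − k − 1 = 44 − 3 − 1 = 40.
t* = t_{0.025, 40} = 2.021075.
Margin = t* × SE = 2.021075 × 0.5067 = 1.024079.
CI: 2.4506 ± 1.024079 → (1.4265, 3.4747).

(1.4265, 3.4747)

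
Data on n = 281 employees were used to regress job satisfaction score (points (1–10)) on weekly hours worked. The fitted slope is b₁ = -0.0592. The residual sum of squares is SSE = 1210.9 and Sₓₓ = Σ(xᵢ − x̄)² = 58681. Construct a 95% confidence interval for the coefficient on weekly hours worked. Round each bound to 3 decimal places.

MSE = SSE/(n − 2) = 1210.9/279 = 4.34014.
SE(b₁) = √(MSE/Sₓₓ) = √(4.34014/58681) = 0.0086001.
df = n − 2 = 279.
t* = t_{0.025, 279} = 1.968503.
Margin = t* × SE = 1.968503 × 0.0086001 = 0.01693.
CI: -0.0592 ± 0.01693 → (-0.076, -0.042).
With 95% confidence, each one-unit increase in weekly hours worked is associated with a change of between -0.076 and -0.042 points (1–10) in job satisfaction score.

(-0.076, -0.042)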